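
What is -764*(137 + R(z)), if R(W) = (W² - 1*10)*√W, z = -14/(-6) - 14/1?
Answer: -104668 - 867140*I*√105/27 ≈ -1.0467e+5 - 3.2909e+5*I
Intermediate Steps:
z = -35/3 (z = -14*(-⅙) - 14*1 = 7/3 - 14 = -35/3 ≈ -11.667)
R(W) = √W*(-10 + W²) (R(W) = (W² - 10)*√W = (-10 + W²)*√W = √W*(-10 + W²))
-764*(137 + R(z)) = -764*(137 + √(-35/3)*(-10 + (-35/3)²)) = -764*(137 + (I*√105/3)*(-10 + 1225/9)) = -764*(137 + (I*√105/3)*(1135/9)) = -764*(137 + 1135*I*√105/27) = -104668 - 867140*I*√105/27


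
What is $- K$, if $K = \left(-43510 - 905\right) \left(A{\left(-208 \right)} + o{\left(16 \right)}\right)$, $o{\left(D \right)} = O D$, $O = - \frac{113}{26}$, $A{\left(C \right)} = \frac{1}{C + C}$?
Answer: $- \frac{1284881535}{416} \approx -3.0887 \cdot 10^{6}$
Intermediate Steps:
$A{\left(C \right)} = \frac{1}{2 C}$
$O = - \frac{113}{26}$ ($O = \left(-113\right) \frac{1}{26} = - \frac{113}{26} \approx -4.3462$)
$o{\left(D \right)} = - \frac{113 D}{26}$
$K = \frac{1284881535}{416}$ ($K = \left(-43510 - 905\right) \left(\frac{1}{2 \left(-208\right)} - \frac{904}{13}\right) = - 44415 \left(\frac{1}{2} \left(- \frac{1}{208}\right) - \frac{904}{13}\right) = - 44415 \left(- \frac{1}{416} - \frac{904}{13}\right) = \left(-44415\right) \left(- \frac{28929}{416}\right) = \frac{1284881535}{416} \approx 3.0887 \cdot 10^{6}$)
$- K = \left(-1\right) \frac{1284881535}{416} = - \frac{1284881535}{416}$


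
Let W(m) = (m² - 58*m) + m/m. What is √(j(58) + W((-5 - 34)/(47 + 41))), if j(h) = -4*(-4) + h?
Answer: √781377/88 ≈ 10.045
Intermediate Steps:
j(h) = 16 + h
W(m) = 1 + m² - 58*m (W(m) = (m² - 58*m) + 1 = 1 + m² - 58*m)
√(j(58) + W((-5 - 34)/(47 + 41))) = √((16 + 58) + (1 + ((-5 - 34)/(47 + 41))² - 58*(-5 - 34)/(47 + 41))) = √(74 + (1 + (-39/88)² - (-2262)/88)) = √(74 + (1 + (-39*1/88)² - (-2262)/88)) = √(74 + (1 + (-39/88)² - 58*(-39/88))) = √(74 + (1 + 1521/7744 + 1131/44)) = √(74 + 208321/7744) = √(781377/7744) = √781377/88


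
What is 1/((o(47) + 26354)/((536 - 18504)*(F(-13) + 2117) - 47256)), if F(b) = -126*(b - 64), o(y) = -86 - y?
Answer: -212411048/26221 ≈ -8100.8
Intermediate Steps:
F(b) = 8064 - 126*b (F(b) = -126*(-64 + b) = 8064 - 126*b)
1/((o(47) + 26354)/((536 - 18504)*(F(-13) + 2117) - 47256)) = 1/(((-86 - 1*47) + 26354)/((536 - 18504)*((8064 - 126*(-13)) + 2117) - 47256)) = 1/(((-86 - 47) + 26354)/(-17968*((8064 + 1638) + 2117) - 47256)) = 1/((-133 + 26354)/(-17968*(9702 + 2117) - 47256)) = 1/(26221/(-17968*11819 - 47256)) = 1/(26221/(-212363792 - 47256)) = 1/(26221/(-212411048)) = 1/(26221*(-1/212411048)) = 1/(-26221/212411048) = -212411048/26221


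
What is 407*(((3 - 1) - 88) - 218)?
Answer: -123728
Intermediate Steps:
407*(((3 - 1) - 88) - 218) = 407*((2 - 88) - 218) = 407*(-86 - 218) = 407*(-304) = -123728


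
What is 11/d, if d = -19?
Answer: -11/19 ≈ -0.57895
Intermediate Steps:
11/d = 11/(-19) = 11*(-1/19) = -11/19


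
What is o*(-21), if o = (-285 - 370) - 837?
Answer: 31332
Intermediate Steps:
o = -1492 (o = -655 - 837 = -1492)
o*(-21) = -1492*(-21) = 31332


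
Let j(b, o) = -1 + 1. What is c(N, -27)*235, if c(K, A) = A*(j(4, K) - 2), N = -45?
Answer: 12690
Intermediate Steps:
j(b, o) = 0
c(K, A) = -2*A (c(K, A) = A*(0 - 2) = A*(-2) = -2*A)
c(N, -27)*235 = -2*(-27)*235 = 54*235 = 12690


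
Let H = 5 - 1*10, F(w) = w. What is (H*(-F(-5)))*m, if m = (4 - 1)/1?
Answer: -75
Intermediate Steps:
H = -5 (H = 5 - 10 = -5)
m = 3 (m = 3*1 = 3)
(H*(-F(-5)))*m = -(-5)*(-5)*3 = -5*5*3 = -25*3 = -75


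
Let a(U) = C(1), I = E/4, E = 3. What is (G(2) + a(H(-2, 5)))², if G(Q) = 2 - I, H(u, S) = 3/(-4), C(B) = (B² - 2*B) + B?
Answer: 25/16 ≈ 1.5625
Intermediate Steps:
I = ¾ (I = 3/4 = 3*(¼) = ¾ ≈ 0.75000)
C(B) = B² - B
H(u, S) = -¾ (H(u, S) = 3*(-¼) = -¾)
a(U) = 0 (a(U) = 1*(-1 + 1) = 1*0 = 0)
G(Q) = 5/4 (G(Q) = 2 - 1*¾ = 2 - ¾ = 5/4)
(G(2) + a(H(-2, 5)))² = (5/4 + 0)² = (5/4)² = 25/16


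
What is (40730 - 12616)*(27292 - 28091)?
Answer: -22463086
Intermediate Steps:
(40730 - 12616)*(27292 - 28091) = 28114*(-799) = -22463086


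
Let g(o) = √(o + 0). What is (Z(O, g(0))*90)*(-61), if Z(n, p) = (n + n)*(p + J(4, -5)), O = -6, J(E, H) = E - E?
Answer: 0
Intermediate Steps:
J(E, H) = 0
g(o) = √o
Z(n, p) = 2*n*p (Z(n, p) = (n + n)*(p + 0) = (2*n)*p = 2*n*p)
(Z(O, g(0))*90)*(-61) = ((2*(-6)*√0)*90)*(-61) = ((2*(-6)*0)*90)*(-61) = (0*90)*(-61) = 0*(-61) = 0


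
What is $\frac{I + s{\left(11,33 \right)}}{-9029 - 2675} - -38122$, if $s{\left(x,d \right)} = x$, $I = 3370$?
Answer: $\frac{63739501}{1672} \approx 38122.0$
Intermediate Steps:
$\frac{I + s{\left(11,33 \right)}}{-9029 - 2675} - -38122 = \frac{3370 + 11}{-9029 - 2675} - -38122 = \frac{3381}{-11704} + 38122 = 3381 \left(- \frac{1}{11704}\right) + 38122 = - \frac{483}{1672} + 38122 = \frac{63739501}{1672}$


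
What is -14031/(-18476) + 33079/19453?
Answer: 884112647/359413628 ≈ 2.4599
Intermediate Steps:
-14031/(-18476) + 33079/19453 = -14031*(-1/18476) + 33079*(1/19453) = 14031/18476 + 33079/19453 = 884112647/359413628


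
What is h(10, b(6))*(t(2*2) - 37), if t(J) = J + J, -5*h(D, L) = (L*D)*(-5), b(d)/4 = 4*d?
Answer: -27840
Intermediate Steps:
b(d) = 16*d (b(d) = 4*(4*d) = 16*d)
h(D, L) = D*L (h(D, L) = -L*D*(-5)/5 = -D*L*(-5)/5 = -(-1)*D*L = D*L)
t(J) = 2*J
h(10, b(6))*(t(2*2) - 37) = (10*(16*6))*(2*(2*2) - 37) = (10*96)*(2*4 - 37) = 960*(8 - 37) = 960*(-29) = -27840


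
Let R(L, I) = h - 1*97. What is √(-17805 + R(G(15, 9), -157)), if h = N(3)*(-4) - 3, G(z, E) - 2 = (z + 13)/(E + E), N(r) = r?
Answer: I*√17917 ≈ 133.85*I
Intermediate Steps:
G(z, E) = 2 + (13 + z)/(2*E) (G(z, E) = 2 + (z + 13)/(E + E) = 2 + (13 + z)/((2*E)) = 2 + (13 + z)*(1/(2*E)) = 2 + (13 + z)/(2*E))
h = -15 (h = 3*(-4) - 3 = -12 - 3 = -15)
R(L, I) = -112 (R(L, I) = -15 - 1*97 = -15 - 97 = -112)
√(-17805 + R(G(15, 9), -157)) = √(-17805 - 112) = √(-17917) = I*√17917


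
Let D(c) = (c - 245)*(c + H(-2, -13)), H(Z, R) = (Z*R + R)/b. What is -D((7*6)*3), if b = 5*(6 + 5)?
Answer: 826217/55 ≈ 15022.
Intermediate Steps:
b = 55 (b = 5*11 = 55)
H(Z, R) = R/55 + R*Z/55 (H(Z, R) = (Z*R + R)/55 = (R*Z + R)*(1/55) = (R + R*Z)*(1/55) = R/55 + R*Z/55)
D(c) = (-245 + c)*(13/55 + c) (D(c) = (c - 245)*(c + (1/55)*(-13)*(1 - 2)) = (-245 + c)*(c + (1/55)*(-13)*(-1)) = (-245 + c)*(c + 13/55) = (-245 + c)*(13/55 + c))
-D((7*6)*3) = -(-637/11 + ((7*6)*3)**2 - 13462*7*6*3/55) = -(-637/11 + (42*3)**2 - 565404*3/55) = -(-637/11 + 126**2 - 13462/55*126) = -(-637/11 + 15876 - 1696212/55) = -1*(-826217/55) = 826217/55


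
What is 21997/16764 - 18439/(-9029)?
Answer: 507722309/151362156 ≈ 3.3544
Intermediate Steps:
21997/16764 - 18439/(-9029) = 21997*(1/16764) - 18439*(-1/9029) = 21997/16764 + 18439/9029 = 507722309/151362156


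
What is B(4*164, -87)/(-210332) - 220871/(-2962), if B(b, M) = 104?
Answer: 11613982781/155750846 ≈ 74.568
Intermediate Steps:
B(4*164, -87)/(-210332) - 220871/(-2962) = 104/(-210332) - 220871/(-2962) = 104*(-1/210332) - 220871*(-1/2962) = -26/52583 + 220871/2962 = 11613982781/155750846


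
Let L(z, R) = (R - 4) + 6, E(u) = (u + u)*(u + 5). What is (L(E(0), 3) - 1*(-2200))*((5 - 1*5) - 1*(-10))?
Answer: 22050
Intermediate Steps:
E(u) = 2*u*(5 + u) (E(u) = (2*u)*(5 + u) = 2*u*(5 + u))
L(z, R) = 2 + R (L(z, R) = (-4 + R) + 6 = 2 + R)
(L(E(0), 3) - 1*(-2200))*((5 - 1*5) - 1*(-10)) = ((2 + 3) - 1*(-2200))*((5 - 1*5) - 1*(-10)) = (5 + 2200)*((5 - 5) + 10) = 2205*(0 + 10) = 2205*10 = 22050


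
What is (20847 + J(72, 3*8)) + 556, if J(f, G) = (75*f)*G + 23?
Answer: 151026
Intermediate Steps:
J(f, G) = 23 + 75*G*f (J(f, G) = 75*G*f + 23 = 23 + 75*G*f)
(20847 + J(72, 3*8)) + 556 = (20847 + (23 + 75*(3*8)*72)) + 556 = (20847 + (23 + 75*24*72)) + 556 = (20847 + (23 + 129600)) + 556 = (20847 + 129623) + 556 = 150470 + 556 = 151026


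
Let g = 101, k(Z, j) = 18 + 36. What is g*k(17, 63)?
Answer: 5454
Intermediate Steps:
k(Z, j) = 54
g*k(17, 63) = 101*54 = 5454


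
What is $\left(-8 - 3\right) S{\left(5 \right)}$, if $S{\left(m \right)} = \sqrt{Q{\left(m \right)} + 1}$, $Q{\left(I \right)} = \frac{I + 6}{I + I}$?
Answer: $- \frac{11 \sqrt{210}}{10} \approx -15.941$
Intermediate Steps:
$Q{\left(I \right)} = \frac{6 + I}{2 I}$
$S{\left(m \right)} = \sqrt{1 + \frac{6 + m}{2 m}}$ ($S{\left(m \right)} = \sqrt{\frac{6 + m}{2 m} + 1} = \sqrt{1 + \frac{6 + m}{2 m}}$)
$\left(-8 - 3\right) S{\left(5 \right)} = \left(-8 - 3\right) \frac{\sqrt{6} \sqrt{\frac{2 + 5}{5}}}{2} = - 11 \frac{\sqrt{6} \sqrt{\frac{1}{5} \cdot 7}}{2} = - 11 \frac{\sqrt{6} \sqrt{\frac{7}{5}}}{2} = - 11 \frac{\sqrt{6} \frac{\sqrt{35}}{5}}{2} = - 11 \frac{\sqrt{210}}{10} = - \frac{11 \sqrt{210}}{10}$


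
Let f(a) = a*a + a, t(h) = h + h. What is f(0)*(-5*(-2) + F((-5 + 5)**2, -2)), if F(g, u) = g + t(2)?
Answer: 0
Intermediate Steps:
t(h) = 2*h
f(a) = a + a**2 (f(a) = a**2 + a = a + a**2)
F(g, u) = 4 + g (F(g, u) = g + 2*2 = g + 4 = 4 + g)
f(0)*(-5*(-2) + F((-5 + 5)**2, -2)) = (0*(1 + 0))*(-5*(-2) + (4 + (-5 + 5)**2)) = (0*1)*(10 + (4 + 0**2)) = 0*(10 + (4 + 0)) = 0*(10 + 4) = 0*14 = 0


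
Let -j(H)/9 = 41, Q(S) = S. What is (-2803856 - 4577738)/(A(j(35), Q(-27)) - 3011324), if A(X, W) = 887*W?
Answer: 7381594/3035273 ≈ 2.4319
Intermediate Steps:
j(H) = -369 (j(H) = -9*41 = -369)
(-2803856 - 4577738)/(A(j(35), Q(-27)) - 3011324) = (-2803856 - 4577738)/(887*(-27) - 3011324) = -7381594/(-23949 - 3011324) = -7381594/(-3035273) = -7381594*(-1/3035273) = 7381594/3035273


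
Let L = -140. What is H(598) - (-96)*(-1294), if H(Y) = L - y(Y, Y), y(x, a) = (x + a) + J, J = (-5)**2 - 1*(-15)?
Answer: -125600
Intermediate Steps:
J = 40 (J = 25 + 15 = 40)
y(x, a) = 40 + a + x (y(x, a) = (x + a) + 40 = (a + x) + 40 = 40 + a + x)
H(Y) = -180 - 2*Y (H(Y) = -140 - (40 + Y + Y) = -140 - (40 + 2*Y) = -140 + (-40 - 2*Y) = -180 - 2*Y)
H(598) - (-96)*(-1294) = (-180 - 2*598) - (-96)*(-1294) = (-180 - 1196) - 1*124224 = -1376 - 124224 = -125600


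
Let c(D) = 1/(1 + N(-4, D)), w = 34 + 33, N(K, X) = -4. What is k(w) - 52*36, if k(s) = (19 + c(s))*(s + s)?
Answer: 1888/3 ≈ 629.33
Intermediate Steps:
w = 67
c(D) = -⅓ (c(D) = 1/(1 - 4) = 1/(-3) = -⅓)
k(s) = 112*s/3 (k(s) = (19 - ⅓)*(s + s) = 56*(2*s)/3 = 112*s/3)
k(w) - 52*36 = (112/3)*67 - 52*36 = 7504/3 - 1872 = 1888/3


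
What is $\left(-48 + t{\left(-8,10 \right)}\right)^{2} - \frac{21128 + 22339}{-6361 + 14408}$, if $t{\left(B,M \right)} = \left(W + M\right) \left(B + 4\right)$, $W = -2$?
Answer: $\frac{51457333}{8047} \approx 6394.6$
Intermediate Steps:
$t{\left(B,M \right)} = \left(-2 + M\right) \left(4 + B\right)$ ($t{\left(B,M \right)} = \left(-2 + M\right) \left(B + 4\right) = \left(-2 + M\right) \left(4 + B\right)$)
$\left(-48 + t{\left(-8,10 \right)}\right)^{2} - \frac{21128 + 22339}{-6361 + 14408} = \left(-48 - 32\right)^{2} - \frac{21128 + 22339}{-6361 + 14408} = \left(-48 + \left(-8 + 16 + 40 - 80\right)\right)^{2} - \frac{43467}{8047} = \left(-48 - 32\right)^{2} - 43467 \cdot \frac{1}{8047} = \left(-80\right)^{2} - \frac{43467}{8047} = 6400 - \frac{43467}{8047} = \frac{51457333}{8047}$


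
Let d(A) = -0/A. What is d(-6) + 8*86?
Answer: 688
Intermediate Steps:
d(A) = 0 (d(A) = -2*0 = 0)
d(-6) + 8*86 = 0 + 8*86 = 0 + 688 = 688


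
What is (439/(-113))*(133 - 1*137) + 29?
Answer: 5033/113 ≈ 44.540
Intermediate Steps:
(439/(-113))*(133 - 1*137) + 29 = (439*(-1/113))*(133 - 137) + 29 = -439/113*(-4) + 29 = 1756/113 + 29 = 5033/113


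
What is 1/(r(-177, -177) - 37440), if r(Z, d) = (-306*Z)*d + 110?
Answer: -1/9624004 ≈ -1.0391e-7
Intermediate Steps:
r(Z, d) = 110 - 306*Z*d (r(Z, d) = -306*Z*d + 110 = 110 - 306*Z*d)
1/(r(-177, -177) - 37440) = 1/((110 - 306*(-177)*(-177)) - 37440) = 1/((110 - 9586674) - 37440) = 1/(-9586564 - 37440) = 1/(-9624004) = -1/9624004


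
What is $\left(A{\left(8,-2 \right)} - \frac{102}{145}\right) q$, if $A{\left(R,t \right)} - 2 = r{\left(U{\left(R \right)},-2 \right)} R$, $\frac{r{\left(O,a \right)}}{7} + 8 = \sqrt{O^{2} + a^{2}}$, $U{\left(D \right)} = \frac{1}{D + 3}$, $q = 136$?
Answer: $- \frac{8808992}{145} + \frac{7616 \sqrt{485}}{11} \approx -45504.0$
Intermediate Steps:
$U{\left(D \right)} = \frac{1}{3 + D}$
$r{\left(O,a \right)} = -56 + 7 \sqrt{O^{2} + a^{2}}$
$A{\left(R,t \right)} = 2 + R \left(-56 + 7 \sqrt{4 + \frac{1}{\left(3 + R\right)^{2}}}\right)$ ($A{\left(R,t \right)} = 2 + \left(-56 + 7 \sqrt{\left(\frac{1}{3 + R}\right)^{2} + \left(-2\right)^{2}}\right) R = 2 + \left(-56 + 7 \sqrt{\frac{1}{\left(3 + R\right)^{2}} + 4}\right) R = 2 + \left(-56 + 7 \sqrt{4 + \frac{1}{\left(3 + R\right)^{2}}}\right) R = 2 + R \left(-56 + 7 \sqrt{4 + \frac{1}{\left(3 + R\right)^{2}}}\right)$)
$\left(A{\left(8,-2 \right)} - \frac{102}{145}\right) q = \left(\left(2 - 448 + 7 \cdot 8 \sqrt{4 + \frac{1}{\left(3 + 8\right)^{2}}}\right) - \frac{102}{145}\right) 136 = \left(\left(2 - 448 + 7 \cdot 8 \sqrt{4 + \frac{1}{121}}\right) - \frac{102}{145}\right) 136 = \left(\left(2 - 448 + 7 \cdot 8 \sqrt{\frac{485}{121}}\right) - \frac{102}{145}\right) 136 = \left(\left(2 - 448 + 7 \cdot 8 \frac{\sqrt{485}}{11}\right) - \frac{102}{145}\right) 136 = \left(\left(2 - 448 + \frac{56 \sqrt{485}}{11}\right) - \frac{102}{145}\right) 136 = \left(\left(-446 + \frac{56 \sqrt{485}}{11}\right) - \frac{102}{145}\right) 136 = \left(- \frac{64772}{145} + \frac{56 \sqrt{485}}{11}\right) 136 = - \frac{8808992}{145} + \frac{7616 \sqrt{485}}{11}$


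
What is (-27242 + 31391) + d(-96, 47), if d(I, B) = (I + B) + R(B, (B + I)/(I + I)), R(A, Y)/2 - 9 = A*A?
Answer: 8536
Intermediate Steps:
R(A, Y) = 18 + 2*A² (R(A, Y) = 18 + 2*(A*A) = 18 + 2*A²)
d(I, B) = 18 + B + I + 2*B² (d(I, B) = (I + B) + (18 + 2*B²) = (B + I) + (18 + 2*B²) = 18 + B + I + 2*B²)
(-27242 + 31391) + d(-96, 47) = (-27242 + 31391) + (18 + 47 - 96 + 2*47²) = 4149 + (18 + 47 - 96 + 2*2209) = 4149 + (18 + 47 - 96 + 4418) = 4149 + 4387 = 8536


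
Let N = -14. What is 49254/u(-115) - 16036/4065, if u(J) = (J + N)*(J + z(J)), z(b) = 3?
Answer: -5245103/9788520 ≈ -0.53584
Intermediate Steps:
u(J) = (-14 + J)*(3 + J) (u(J) = (J - 14)*(J + 3) = (-14 + J)*(3 + J))
49254/u(-115) - 16036/4065 = 49254/(-42 + (-115)**2 - 11*(-115)) - 16036/4065 = 49254/(-42 + 13225 + 1265) - 16036*1/4065 = 49254/14448 - 16036/4065 = 49254*(1/14448) - 16036/4065 = 8209/2408 - 16036/4065 = -5245103/9788520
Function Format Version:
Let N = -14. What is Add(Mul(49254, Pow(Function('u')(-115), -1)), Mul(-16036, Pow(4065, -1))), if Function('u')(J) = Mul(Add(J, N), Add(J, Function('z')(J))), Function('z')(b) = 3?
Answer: Rational(-5245103, 9788520) ≈ -0.53584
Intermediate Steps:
Function('u')(J) = Mul(Add(-14, J), Add(3, J)) (Function('u')(J) = Mul(Add(J, -14), Add(J, 3)) = Mul(Add(-14, J), Add(3, J)))
Add(Mul(49254, Pow(Function('u')(-115), -1)), Mul(-16036, Pow(4065, -1))) = Add(Mul(49254, Pow(Add(-42, Pow(-115, 2), Mul(-11, -115)), -1)), Mul(-16036, Pow(4065, -1))) = Add(Mul(49254, Pow(Add(-42, 13225, 1265), -1)), Mul(-16036, Rational(1, 4065))) = Add(Mul(49254, Pow(14448, -1)), Rational(-16036, 4065)) = Add(Mul(49254, Rational(1, 14448)), Rational(-16036, 4065)) = Add(Rational(8209, 2408), Rational(-16036, 4065)) = Rational(-5245103, 9788520)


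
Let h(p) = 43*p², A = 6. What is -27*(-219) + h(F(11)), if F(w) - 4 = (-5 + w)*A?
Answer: 74713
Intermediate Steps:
F(w) = -26 + 6*w (F(w) = 4 + (-5 + w)*6 = 4 + (-30 + 6*w) = -26 + 6*w)
-27*(-219) + h(F(11)) = -27*(-219) + 43*(-26 + 6*11)² = 5913 + 43*(-26 + 66)² = 5913 + 43*40² = 5913 + 43*1600 = 5913 + 68800 = 74713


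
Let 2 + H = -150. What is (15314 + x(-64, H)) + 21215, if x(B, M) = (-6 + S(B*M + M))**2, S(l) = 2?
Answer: 36545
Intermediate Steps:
H = -152 (H = -2 - 150 = -152)
x(B, M) = 16 (x(B, M) = (-6 + 2)**2 = (-4)**2 = 16)
(15314 + x(-64, H)) + 21215 = (15314 + 16) + 21215 = 15330 + 21215 = 36545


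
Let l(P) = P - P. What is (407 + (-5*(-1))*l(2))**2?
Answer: 165649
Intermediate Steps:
l(P) = 0
(407 + (-5*(-1))*l(2))**2 = (407 - 5*(-1)*0)**2 = (407 + 5*0)**2 = (407 + 0)**2 = 407**2 = 165649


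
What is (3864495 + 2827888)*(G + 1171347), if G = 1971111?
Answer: 21030532497414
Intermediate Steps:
(3864495 + 2827888)*(G + 1171347) = (3864495 + 2827888)*(1971111 + 1171347) = 6692383*3142458 = 21030532497414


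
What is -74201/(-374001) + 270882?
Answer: 101310213083/374001 ≈ 2.7088e+5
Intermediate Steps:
-74201/(-374001) + 270882 = -74201*(-1/374001) + 270882 = 74201/374001 + 270882 = 101310213083/374001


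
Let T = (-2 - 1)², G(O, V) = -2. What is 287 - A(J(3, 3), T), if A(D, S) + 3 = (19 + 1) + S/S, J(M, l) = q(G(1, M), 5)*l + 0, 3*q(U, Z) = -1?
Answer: 269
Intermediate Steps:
q(U, Z) = -⅓ (q(U, Z) = (⅓)*(-1) = -⅓)
T = 9 (T = (-3)² = 9)
J(M, l) = -l/3 (J(M, l) = -l/3 + 0 = -l/3)
A(D, S) = 18 (A(D, S) = -3 + ((19 + 1) + S/S) = -3 + (20 + 1) = -3 + 21 = 18)
287 - A(J(3, 3), T) = 287 - 1*18 = 287 - 18 = 269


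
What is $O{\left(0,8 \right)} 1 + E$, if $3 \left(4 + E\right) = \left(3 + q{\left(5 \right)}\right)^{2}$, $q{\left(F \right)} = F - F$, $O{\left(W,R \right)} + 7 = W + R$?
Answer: $0$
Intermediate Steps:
$O{\left(W,R \right)} = -7 + R + W$ ($O{\left(W,R \right)} = -7 + \left(W + R\right) = -7 + \left(R + W\right) = -7 + R + W$)
$q{\left(F \right)} = 0$
$E = -1$ ($E = -4 + \frac{\left(3 + 0\right)^{2}}{3} = -4 + \frac{3^{2}}{3} = -4 + \frac{1}{3} \cdot 9 = -4 + 3 = -1$)
$O{\left(0,8 \right)} 1 + E = \left(-7 + 8 + 0\right) 1 - 1 = 1 \cdot 1 - 1 = 1 - 1 = 0$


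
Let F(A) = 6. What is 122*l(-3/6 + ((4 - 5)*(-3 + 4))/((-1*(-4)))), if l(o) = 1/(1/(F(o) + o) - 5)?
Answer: -2562/101 ≈ -25.366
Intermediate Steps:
l(o) = 1/(-5 + 1/(6 + o)) (l(o) = 1/(1/(6 + o) - 5) = 1/(-5 + 1/(6 + o)))
122*l(-3/6 + ((4 - 5)*(-3 + 4))/((-1*(-4)))) = 122*((-6 - (-3/6 + ((4 - 5)*(-3 + 4))/((-1*(-4)))))/(29 + 5*(-3/6 + ((4 - 5)*(-3 + 4))/((-1*(-4)))))) = 122*((-6 - (-3*⅙ - 1*1/4))/(29 + 5*(-3*⅙ - 1*1/4))) = 122*((-6 - (-½ - 1*¼))/(29 + 5*(-½ - 1*¼))) = 122*((-6 - (-½ - ¼))/(29 + 5*(-½ - ¼))) = 122*((-6 - 1*(-¾))/(29 + 5*(-¾))) = 122*((-6 + ¾)/(29 - 15/4)) = 122*(-21/4/(101/4)) = 122*((4/101)*(-21/4)) = 122*(-21/101) = -2562/101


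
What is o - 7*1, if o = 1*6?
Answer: -1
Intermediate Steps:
o = 6
o - 7*1 = 6 - 7*1 = 6 - 7 = -1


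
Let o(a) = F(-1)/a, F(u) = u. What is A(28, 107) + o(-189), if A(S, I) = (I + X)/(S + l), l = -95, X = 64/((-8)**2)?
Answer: -20345/12663 ≈ -1.6066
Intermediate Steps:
o(a) = -1/a
X = 1 (X = 64/64 = 64*(1/64) = 1)
A(S, I) = (1 + I)/(-95 + S) (A(S, I) = (I + 1)/(S - 95) = (1 + I)/(-95 + S))
A(28, 107) + o(-189) = (1 + 107)/(-95 + 28) - 1/(-189) = 108/(-67) - 1*(-1/189) = -1/67*108 + 1/189 = -108/67 + 1/189 = -20345/12663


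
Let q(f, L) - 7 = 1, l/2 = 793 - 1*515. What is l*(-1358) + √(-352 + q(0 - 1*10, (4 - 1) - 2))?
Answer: -755048 + 2*I*√86 ≈ -7.5505e+5 + 18.547*I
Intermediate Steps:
l = 556 (l = 2*(793 - 1*515) = 2*(793 - 515) = 2*278 = 556)
q(f, L) = 8 (q(f, L) = 7 + 1 = 8)
l*(-1358) + √(-352 + q(0 - 1*10, (4 - 1) - 2)) = 556*(-1358) + √(-352 + 8) = -755048 + √(-344) = -755048 + 2*I*√86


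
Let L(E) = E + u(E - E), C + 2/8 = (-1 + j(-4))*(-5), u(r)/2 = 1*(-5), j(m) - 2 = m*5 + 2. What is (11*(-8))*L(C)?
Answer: -6578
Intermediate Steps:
j(m) = 4 + 5*m (j(m) = 2 + (m*5 + 2) = 2 + (5*m + 2) = 2 + (2 + 5*m) = 4 + 5*m)
u(r) = -10 (u(r) = 2*(1*(-5)) = 2*(-5) = -10)
C = 339/4 (C = -1/4 + (-1 + (4 + 5*(-4)))*(-5) = -1/4 + (-1 + (4 - 20))*(-5) = -1/4 + (-1 - 16)*(-5) = -1/4 - 17*(-5) = -1/4 + 85 = 339/4 ≈ 84.750)
L(E) = -10 + E (L(E) = E - 10 = -10 + E)
(11*(-8))*L(C) = (11*(-8))*(-10 + 339/4) = -88*299/4 = -6578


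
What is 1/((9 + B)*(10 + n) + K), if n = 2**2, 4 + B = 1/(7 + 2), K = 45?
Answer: 9/1049 ≈ 0.0085796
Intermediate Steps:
B = -35/9 (B = -4 + 1/(7 + 2) = -4 + 1/9 = -35/9 ≈ -3.8889)
n = 4
1/((9 + B)*(10 + n) + K) = 1/((9 - 35/9)*(10 + 4) + 45) = 1/((46/9)*14 + 45) = 1/(644/9 + 45) = 1/(1049/9) = 9/1049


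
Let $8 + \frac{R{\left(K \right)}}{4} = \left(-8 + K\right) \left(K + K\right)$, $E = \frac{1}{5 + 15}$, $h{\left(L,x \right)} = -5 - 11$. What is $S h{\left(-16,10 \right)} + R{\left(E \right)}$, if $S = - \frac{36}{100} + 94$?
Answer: $- \frac{76671}{50} \approx -1533.4$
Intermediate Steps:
$h{\left(L,x \right)} = -16$
$E = \frac{1}{20} \approx 0.05$
$R{\left(K \right)} = -32 + 8 K \left(-8 + K\right)$ ($R{\left(K \right)} = -32 + 4 \left(-8 + K\right) \left(K + K\right) = -32 + 4 \left(-8 + K\right) 2 K = -32 + 4 \cdot 2 K \left(-8 + K\right) = -32 + 8 K \left(-8 + K\right)$)
$S = \frac{2341}{25}$ ($S = \left(-36\right) \frac{1}{100} + 94 = - \frac{9}{25} + 94 = \frac{2341}{25} \approx 93.64$)
$S h{\left(-16,10 \right)} + R{\left(E \right)} = \frac{2341}{25} \left(-16\right) - \left(\frac{176}{5} - \frac{1}{50}\right) = - \frac{37456}{25} - \frac{1759}{50} = - \frac{76671}{50}$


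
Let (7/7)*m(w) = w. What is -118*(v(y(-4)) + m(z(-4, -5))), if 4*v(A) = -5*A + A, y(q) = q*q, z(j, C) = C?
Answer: 2478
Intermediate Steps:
y(q) = q²
m(w) = w
v(A) = -A (v(A) = (-5*A + A)/4 = (-4*A)/4 = -A)
-118*(v(y(-4)) + m(z(-4, -5))) = -118*(-1*(-4)² - 5) = -118*(-1*16 - 5) = -118*(-16 - 5) = -118*(-21) = 2478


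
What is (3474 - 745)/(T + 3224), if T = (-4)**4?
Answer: 2729/3480 ≈ 0.78419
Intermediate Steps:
T = 256
(3474 - 745)/(T + 3224) = (3474 - 745)/(256 + 3224) = 2729/3480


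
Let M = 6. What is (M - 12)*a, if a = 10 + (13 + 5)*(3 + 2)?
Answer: -600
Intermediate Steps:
a = 100 (a = 10 + 18*5 = 10 + 90 = 100)
(M - 12)*a = (6 - 12)*100 = -6*100 = -600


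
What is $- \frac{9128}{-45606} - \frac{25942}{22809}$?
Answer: $- \frac{162485050}{173371209} \approx -0.93721$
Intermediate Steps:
$- \frac{9128}{-45606} - \frac{25942}{22809} = \left(-9128\right) \left(- \frac{1}{45606}\right) - \frac{25942}{22809} = \frac{4564}{22803} - \frac{25942}{22809} = - \frac{162485050}{173371209}$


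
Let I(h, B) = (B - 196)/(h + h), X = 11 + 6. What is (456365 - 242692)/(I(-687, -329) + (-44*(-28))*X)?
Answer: 97862234/9592527 ≈ 10.202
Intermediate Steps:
X = 17
I(h, B) = (-196 + B)/(2*h) (I(h, B) = (-196 + B)/((2*h)) = (-196 + B)*(1/(2*h)) = (-196 + B)/(2*h))
(456365 - 242692)/(I(-687, -329) + (-44*(-28))*X) = (456365 - 242692)/((½)*(-196 - 329)/(-687) - 44*(-28)*17) = 213673/((½)*(-1/687)*(-525) + 1232*17) = 213673/(175/458 + 20944) = 213673/(9592527/458) = 213673*(458/9592527) = 97862234/9592527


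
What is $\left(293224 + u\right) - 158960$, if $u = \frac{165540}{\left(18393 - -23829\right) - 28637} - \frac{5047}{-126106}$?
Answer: $\frac{46007063418675}{342630002} \approx 1.3428 \cdot 10^{5}$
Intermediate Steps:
$u = \frac{4188830147}{342630002}$ ($u = \frac{165540}{\left(18393 + 23829\right) - 28637} - - \frac{5047}{126106} = \frac{165540}{42222 - 28637} + \frac{5047}{126106} = \frac{165540}{13585} + \frac{5047}{126106} = 165540 \cdot \frac{1}{13585} + \frac{5047}{126106} = \frac{33108}{2717} + \frac{5047}{126106} = \frac{4188830147}{342630002} \approx 12.226$)
$\left(293224 + u\right) - 158960 = \left(293224 + \frac{4188830147}{342630002}\right) - 158960 = \frac{100471528536595}{342630002} - 158960 = \frac{46007063418675}{342630002}$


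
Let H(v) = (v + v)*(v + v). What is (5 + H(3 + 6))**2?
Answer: 108241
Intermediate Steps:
H(v) = 4*v**2 (H(v) = (2*v)*(2*v) = 4*v**2)
(5 + H(3 + 6))**2 = (5 + 4*(3 + 6)**2)**2 = (5 + 4*9**2)**2 = (5 + 4*81)**2 = (5 + 324)**2 = 329**2 = 108241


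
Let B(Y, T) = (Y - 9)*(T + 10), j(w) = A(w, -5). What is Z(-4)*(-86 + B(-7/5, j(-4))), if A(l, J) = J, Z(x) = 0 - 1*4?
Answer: 552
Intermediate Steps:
Z(x) = -4 (Z(x) = 0 - 4 = -4)
j(w) = -5
B(Y, T) = (-9 + Y)*(10 + T)
Z(-4)*(-86 + B(-7/5, j(-4))) = -4*(-86 + (-90 - 9*(-5) + 10*(-7/5) - (-35)/5)) = -4*(-86 + (-90 + 45 + 10*(-7*⅕) - (-35)/5)) = -4*(-86 + (-90 + 45 + 10*(-7/5) - 5*(-7/5))) = -4*(-86 + (-90 + 45 - 14 + 7)) = -4*(-86 - 52) = -4*(-138) = 552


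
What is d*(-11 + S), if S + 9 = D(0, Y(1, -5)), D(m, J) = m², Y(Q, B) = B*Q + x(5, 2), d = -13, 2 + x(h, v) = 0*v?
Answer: 260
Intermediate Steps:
x(h, v) = -2 (x(h, v) = -2 + 0*v = -2 + 0 = -2)
Y(Q, B) = -2 + B*Q (Y(Q, B) = B*Q - 2 = -2 + B*Q)
S = -9 (S = -9 + 0² = -9 + 0 = -9)
d*(-11 + S) = -13*(-11 - 9) = -13*(-20) = 260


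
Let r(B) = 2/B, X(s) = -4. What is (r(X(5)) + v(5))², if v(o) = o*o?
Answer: 2401/4 ≈ 600.25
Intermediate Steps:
v(o) = o²
(r(X(5)) + v(5))² = (2/(-4) + 5²)² = (2*(-¼) + 25)² = (-½ + 25)² = (49/2)² = 2401/4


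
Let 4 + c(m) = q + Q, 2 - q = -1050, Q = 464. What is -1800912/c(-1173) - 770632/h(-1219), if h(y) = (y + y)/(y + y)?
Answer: -48624854/63 ≈ -7.7182e+5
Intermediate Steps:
q = 1052 (q = 2 - 1*(-1050) = 2 + 1050 = 1052)
c(m) = 1512 (c(m) = -4 + (1052 + 464) = -4 + 1516 = 1512)
h(y) = 1 (h(y) = (2*y)/((2*y)) = (2*y)*(1/(2*y)) = 1)
-1800912/c(-1173) - 770632/h(-1219) = -1800912/1512 - 770632/1 = -1800912*1/1512 - 770632*1 = -75038/63 - 770632 = -48624854/63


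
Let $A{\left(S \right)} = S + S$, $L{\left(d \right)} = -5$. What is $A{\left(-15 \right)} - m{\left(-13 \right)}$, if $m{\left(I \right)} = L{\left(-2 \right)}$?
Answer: $-25$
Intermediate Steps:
$m{\left(I \right)} = -5$
$A{\left(S \right)} = 2 S$
$A{\left(-15 \right)} - m{\left(-13 \right)} = 2 \left(-15\right) - -5 = -30 + 5 = -25$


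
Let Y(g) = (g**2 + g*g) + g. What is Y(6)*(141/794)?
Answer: 5499/397 ≈ 13.851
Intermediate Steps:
Y(g) = g + 2*g**2 (Y(g) = (g**2 + g**2) + g = 2*g**2 + g = g + 2*g**2)
Y(6)*(141/794) = (6*(1 + 2*6))*(141/794) = (6*(1 + 12))*(141*(1/794)) = (6*13)*(141/794) = 78*(141/794) = 5499/397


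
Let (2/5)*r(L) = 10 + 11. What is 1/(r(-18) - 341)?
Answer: -2/577 ≈ -0.0034662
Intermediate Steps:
r(L) = 105/2 (r(L) = 5*(10 + 11)/2 = (5/2)*21 = 105/2)
1/(r(-18) - 341) = 1/(105/2 - 341) = 1/(-577/2) = -2/577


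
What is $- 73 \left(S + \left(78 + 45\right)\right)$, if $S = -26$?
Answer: $-7081$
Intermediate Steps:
$- 73 \left(S + \left(78 + 45\right)\right) = - 73 \left(-26 + \left(78 + 45\right)\right) = - 73 \left(-26 + 123\right) = \left(-73\right) 97 = -7081$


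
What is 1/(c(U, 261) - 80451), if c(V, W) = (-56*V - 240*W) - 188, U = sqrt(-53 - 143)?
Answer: -143279/20529486497 + 784*I/20529486497 ≈ -6.9792e-6 + 3.8189e-8*I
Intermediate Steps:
U = 14*I (U = sqrt(-196) = 14*I ≈ 14.0*I)
c(V, W) = -188 - 240*W - 56*V (c(V, W) = (-240*W - 56*V) - 188 = -188 - 240*W - 56*V)
1/(c(U, 261) - 80451) = 1/((-188 - 240*261 - 784*I) - 80451) = 1/((-188 - 62640 - 784*I) - 80451) = 1/((-62828 - 784*I) - 80451) = 1/(-143279 - 784*I) = (-143279 + 784*I)/20529486497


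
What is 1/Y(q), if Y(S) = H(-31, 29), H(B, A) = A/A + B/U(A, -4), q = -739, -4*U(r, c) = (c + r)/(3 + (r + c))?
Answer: 25/3497 ≈ 0.0071490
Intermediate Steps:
U(r, c) = -(c + r)/(4*(3 + c + r)) (U(r, c) = -(c + r)/(4*(3 + (r + c))) = -(c + r)/(4*(3 + (c + r))) = -(c + r)/(4*(3 + c + r)))
H(B, A) = 1 + 4*B*(-1 + A)/(4 - A) (H(B, A) = A/A + B/(((-1*(-4) - A)/(4*(3 - 4 + A)))) = 1 + B/(((4 - A)/(4*(-1 + A)))) = 1 + B*(4*(-1 + A)/(4 - A)) = 1 + 4*B*(-1 + A)/(4 - A))
Y(S) = 3497/25 (Y(S) = (-4 + 29 - 4*(-31)*(-1 + 29))/(-4 + 29) = (-4 + 29 - 4*(-31)*28)/25 = (-4 + 29 + 3472)/25 = (1/25)*3497 = 3497/25)
1/Y(q) = 1/(3497/25) = 25/3497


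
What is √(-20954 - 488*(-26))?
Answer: I*√8266 ≈ 90.917*I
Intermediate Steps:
√(-20954 - 488*(-26)) = √(-20954 + 12688) = √(-8266) = I*√8266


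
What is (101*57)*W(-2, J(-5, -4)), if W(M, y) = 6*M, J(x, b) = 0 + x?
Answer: -69084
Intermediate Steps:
J(x, b) = x
(101*57)*W(-2, J(-5, -4)) = (101*57)*(6*(-2)) = 5757*(-12) = -69084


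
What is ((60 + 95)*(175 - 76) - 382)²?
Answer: 223891369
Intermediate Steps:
((60 + 95)*(175 - 76) - 382)² = (155*99 - 382)² = (15345 - 382)² = 14963² = 223891369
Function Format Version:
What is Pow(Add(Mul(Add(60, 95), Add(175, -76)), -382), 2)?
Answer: 223891369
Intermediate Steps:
Pow(Add(Mul(Add(60, 95), Add(175, -76)), -382), 2) = Pow(Add(Mul(155, 99), -382), 2) = Pow(Add(15345, -382), 2) = Pow(14963, 2) = 223891369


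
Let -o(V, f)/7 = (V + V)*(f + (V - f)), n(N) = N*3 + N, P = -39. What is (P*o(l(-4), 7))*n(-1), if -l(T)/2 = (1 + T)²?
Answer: -707616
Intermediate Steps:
n(N) = 4*N (n(N) = 3*N + N = 4*N)
l(T) = -2*(1 + T)²
o(V, f) = -14*V² (o(V, f) = -7*(V + V)*(f + (V - f)) = -7*2*V*V = -14*V²)
(P*o(l(-4), 7))*n(-1) = (-(-546)*(-2*(1 - 4)²)²)*(4*(-1)) = -(-546)*(-2*(-3)²)²*(-4) = -(-546)*(-2*9)²*(-4) = -(-546)*(-18)²*(-4) = -(-546)*324*(-4) = -39*(-4536)*(-4) = 176904*(-4) = -707616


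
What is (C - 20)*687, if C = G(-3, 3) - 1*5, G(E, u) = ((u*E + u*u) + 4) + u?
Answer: -12366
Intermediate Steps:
G(E, u) = 4 + u + u² + E*u (G(E, u) = ((E*u + u²) + 4) + u = ((u² + E*u) + 4) + u = (4 + u² + E*u) + u = 4 + u + u² + E*u)
C = 2 (C = (4 + 3 + 3² - 3*3) - 1*5 = (4 + 3 + 9 - 9) - 5 = 7 - 5 = 2)
(C - 20)*687 = (2 - 20)*687 = -18*687 = -12366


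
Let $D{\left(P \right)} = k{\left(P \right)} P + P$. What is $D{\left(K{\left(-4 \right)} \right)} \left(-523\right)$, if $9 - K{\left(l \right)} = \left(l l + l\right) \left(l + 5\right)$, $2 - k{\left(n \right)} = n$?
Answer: $9414$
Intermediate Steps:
$k{\left(n \right)} = 2 - n$
$K{\left(l \right)} = 9 - \left(5 + l\right) \left(l + l^{2}\right)$ ($K{\left(l \right)} = 9 - \left(l l + l\right) \left(l + 5\right) = 9 - \left(l^{2} + l\right) \left(5 + l\right) = 9 - \left(l + l^{2}\right) \left(5 + l\right) = 9 - \left(5 + l\right) \left(l + l^{2}\right)$)
$D{\left(P \right)} = P + P \left(2 - P\right)$ ($D{\left(P \right)} = \left(2 - P\right) P + P = P \left(2 - P\right) + P = P + P \left(2 - P\right)$)
$D{\left(K{\left(-4 \right)} \right)} \left(-523\right) = \left(9 - \left(-4\right)^{3} - 6 \left(-4\right)^{2} - -20\right) \left(3 - \left(9 - \left(-4\right)^{3} - 6 \left(-4\right)^{2} - -20\right)\right) \left(-523\right) = \left(9 - -64 - 96 + 20\right) \left(3 - \left(9 - -64 - 96 + 20\right)\right) \left(-523\right) = \left(9 + 64 - 96 + 20\right) \left(3 - \left(9 + 64 - 96 + 20\right)\right) \left(-523\right) = - 3 \left(3 - -3\right) \left(-523\right) = - 3 \left(3 + 3\right) \left(-523\right) = \left(-3\right) 6 \left(-523\right) = \left(-18\right) \left(-523\right) = 9414$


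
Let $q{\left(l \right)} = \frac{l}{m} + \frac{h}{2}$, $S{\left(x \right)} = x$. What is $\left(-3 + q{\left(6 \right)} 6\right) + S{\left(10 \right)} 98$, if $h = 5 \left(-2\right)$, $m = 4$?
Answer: $956$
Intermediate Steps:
$h = -10$
$q{\left(l \right)} = -5 + \frac{l}{4}$ ($q{\left(l \right)} = \frac{l}{4} - \frac{10}{2} = l \frac{1}{4} - 5 = \frac{l}{4} - 5 = -5 + \frac{l}{4}$)
$\left(-3 + q{\left(6 \right)} 6\right) + S{\left(10 \right)} 98 = \left(-3 + \left(-5 + \frac{1}{4} \cdot 6\right) 6\right) + 10 \cdot 98 = \left(-3 + \left(-5 + \frac{3}{2}\right) 6\right) + 980 = \left(-3 - 21\right) + 980 = -24 + 980 = 956$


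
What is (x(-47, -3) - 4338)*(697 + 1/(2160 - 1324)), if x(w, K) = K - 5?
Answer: -1266191889/418 ≈ -3.0292e+6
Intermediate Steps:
x(w, K) = -5 + K
(x(-47, -3) - 4338)*(697 + 1/(2160 - 1324)) = ((-5 - 3) - 4338)*(697 + 1/(2160 - 1324)) = (-8 - 4338)*(697 + 1/836) = -4346*(697 + 1/836) = -4346*582693/836 = -1266191889/418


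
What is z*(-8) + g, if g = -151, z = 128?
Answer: -1175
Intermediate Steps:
z*(-8) + g = 128*(-8) - 151 = -1024 - 151 = -1175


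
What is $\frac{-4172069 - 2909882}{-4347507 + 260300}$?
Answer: $\frac{7081951}{4087207} \approx 1.7327$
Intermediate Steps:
$\frac{-4172069 - 2909882}{-4347507 + 260300} = - \frac{7081951}{-4087207} = \left(-7081951\right) \left(- \frac{1}{4087207}\right) = \frac{7081951}{4087207}$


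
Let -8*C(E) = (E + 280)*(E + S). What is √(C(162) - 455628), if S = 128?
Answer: I*√1886602/2 ≈ 686.77*I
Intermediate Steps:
C(E) = -(128 + E)*(280 + E)/8 (C(E) = -(E + 280)*(E + 128)/8 = -(280 + E)*(128 + E)/8 = -(128 + E)*(280 + E)/8)
√(C(162) - 455628) = √((-4480 - 51*162 - ⅛*162²) - 455628) = √((-4480 - 8262 - ⅛*26244) - 455628) = √((-4480 - 8262 - 6561/2) - 455628) = √(-32045/2 - 455628) = √(-943301/2) = I*√1886602/2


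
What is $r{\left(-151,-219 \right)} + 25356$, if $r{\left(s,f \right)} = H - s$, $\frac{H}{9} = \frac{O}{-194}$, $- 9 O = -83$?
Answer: $\frac{4948275}{194} \approx 25507.0$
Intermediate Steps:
$O = \frac{83}{9}$ ($O = \left(- \frac{1}{9}\right) \left(-83\right) = \frac{83}{9} \approx 9.2222$)
$H = - \frac{83}{194}$ ($H = 9 \frac{83}{9 \left(-194\right)} = 9 \cdot \frac{83}{9} \left(- \frac{1}{194}\right) = 9 \left(- \frac{83}{1746}\right) = - \frac{83}{194} \approx -0.42783$)
$r{\left(s,f \right)} = - \frac{83}{194} - s$
$r{\left(-151,-219 \right)} + 25356 = \left(- \frac{83}{194} - -151\right) + 25356 = \left(- \frac{83}{194} + 151\right) + 25356 = \frac{29211}{194} + 25356 = \frac{4948275}{194}$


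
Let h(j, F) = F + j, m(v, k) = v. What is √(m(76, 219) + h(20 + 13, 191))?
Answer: 10*√3 ≈ 17.320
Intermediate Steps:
√(m(76, 219) + h(20 + 13, 191)) = √(76 + (191 + (20 + 13))) = √(76 + (191 + 33)) = √(76 + 224) = √300 = 10*√3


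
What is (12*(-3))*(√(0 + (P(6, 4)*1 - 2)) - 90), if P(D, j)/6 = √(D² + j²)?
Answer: 3240 - 36*√(-2 + 12*√13) ≈ 3008.7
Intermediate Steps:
P(D, j) = 6*√(D² + j²)
(12*(-3))*(√(0 + (P(6, 4)*1 - 2)) - 90) = (12*(-3))*(√(0 + ((6*√(6² + 4²))*1 - 2)) - 90) = -36*(√(0 + ((6*√(36 + 16))*1 - 2)) - 90) = -36*(√(0 + ((6*√52)*1 - 2)) - 90) = -36*(√(0 + ((6*(2*√13))*1 - 2)) - 90) = -36*(√(0 + ((12*√13)*1 - 2)) - 90) = -36*(√(0 + (12*√13 - 2)) - 90) = -36*(√(0 + (-2 + 12*√13)) - 90) = -36*(√(-2 + 12*√13) - 90) = -36*(-90 + √(-2 + 12*√13)) = 3240 - 36*√(-2 + 12*√13)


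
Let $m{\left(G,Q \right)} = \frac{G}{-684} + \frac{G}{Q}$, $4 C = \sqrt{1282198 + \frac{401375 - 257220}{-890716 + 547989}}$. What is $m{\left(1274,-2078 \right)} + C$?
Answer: $- \frac{879697}{355338} + \frac{\sqrt{1244704389918017}}{124628} \approx 280.61$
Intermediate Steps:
$C = \frac{\sqrt{1244704389918017}}{124628}$ ($C = \frac{\sqrt{1282198 + \frac{401375 - 257220}{-890716 + 547989}}}{4} = \frac{\sqrt{1282198 + \frac{144155}{-342727}}}{4} = \frac{\sqrt{1282198 + 144155 \left(- \frac{1}{342727}\right)}}{4} = \frac{\sqrt{1282198 - \frac{13105}{31157}}}{4} = \frac{\sqrt{\frac{39949429981}{31157}}}{4} = \frac{\frac{1}{31157} \sqrt{1244704389918017}}{4} = \frac{\sqrt{1244704389918017}}{124628} \approx 283.09$)
$m{\left(G,Q \right)} = - \frac{G}{684} + \frac{G}{Q}$ ($m{\left(G,Q \right)} = G \left(- \frac{1}{684}\right) + \frac{G}{Q} = - \frac{G}{684} + \frac{G}{Q}$)
$m{\left(1274,-2078 \right)} + C = \left(\left(- \frac{1}{684}\right) 1274 + \frac{1274}{-2078}\right) + \frac{\sqrt{1244704389918017}}{124628} = \left(- \frac{637}{342} + 1274 \left(- \frac{1}{2078}\right)\right) + \frac{\sqrt{1244704389918017}}{124628} = \left(- \frac{637}{342} - \frac{637}{1039}\right) + \frac{\sqrt{1244704389918017}}{124628} = - \frac{879697}{355338} + \frac{\sqrt{1244704389918017}}{124628}$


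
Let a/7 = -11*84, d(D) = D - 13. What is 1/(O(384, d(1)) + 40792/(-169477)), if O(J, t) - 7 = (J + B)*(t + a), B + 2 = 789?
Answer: -169477/1286003888613 ≈ -1.3179e-7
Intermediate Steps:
B = 787 (B = -2 + 789 = 787)
d(D) = -13 + D
a = -6468 (a = 7*(-11*84) = 7*(-924) = -6468)
O(J, t) = 7 + (-6468 + t)*(787 + J) (O(J, t) = 7 + (J + 787)*(t - 6468) = 7 + (787 + J)*(-6468 + t) = 7 + (-6468 + t)*(787 + J))
1/(O(384, d(1)) + 40792/(-169477)) = 1/((-5090309 - 6468*384 + 787*(-13 + 1) + 384*(-13 + 1)) + 40792/(-169477)) = 1/((-5090309 - 2483712 + 787*(-12) + 384*(-12)) + 40792*(-1/169477)) = 1/((-5090309 - 2483712 - 9444 - 4608) - 40792/169477) = 1/(-7588073 - 40792/169477) = 1/(-1286003888613/169477) = -169477/1286003888613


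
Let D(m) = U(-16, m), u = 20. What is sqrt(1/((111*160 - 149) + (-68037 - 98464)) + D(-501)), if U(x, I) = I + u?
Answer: I*sqrt(10662919788990)/148890 ≈ 21.932*I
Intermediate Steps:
U(x, I) = 20 + I (U(x, I) = I + 20 = 20 + I)
D(m) = 20 + m
sqrt(1/((111*160 - 149) + (-68037 - 98464)) + D(-501)) = sqrt(1/((111*160 - 149) + (-68037 - 98464)) + (20 - 501)) = sqrt(1/((17760 - 149) - 166501) - 481) = sqrt(1/(17611 - 166501) - 481) = sqrt(1/(-148890) - 481) = sqrt(-1/148890 - 481) = sqrt(-71616091/148890) = I*sqrt(10662919788990)/148890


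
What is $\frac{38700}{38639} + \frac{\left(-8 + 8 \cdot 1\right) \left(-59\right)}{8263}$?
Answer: $\frac{38700}{38639} \approx 1.0016$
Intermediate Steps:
$\frac{38700}{38639} + \frac{\left(-8 + 8 \cdot 1\right) \left(-59\right)}{8263} = 38700 \cdot \frac{1}{38639} + \left(-8 + 8\right) \left(-59\right) \frac{1}{8263} = \frac{38700}{38639} + 0 \left(-59\right) \frac{1}{8263} = \frac{38700}{38639} + 0 \cdot \frac{1}{8263} = \frac{38700}{38639} + 0 = \frac{38700}{38639}$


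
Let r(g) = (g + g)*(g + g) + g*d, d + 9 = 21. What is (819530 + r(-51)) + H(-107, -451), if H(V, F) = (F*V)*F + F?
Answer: -20935036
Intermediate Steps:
H(V, F) = F + V*F**2 (H(V, F) = V*F**2 + F = F + V*F**2)
d = 12 (d = -9 + 21 = 12)
r(g) = 4*g**2 + 12*g (r(g) = (g + g)*(g + g) + g*12 = (2*g)*(2*g) + 12*g = 4*g**2 + 12*g)
(819530 + r(-51)) + H(-107, -451) = (819530 + 4*(-51)*(3 - 51)) - 451*(1 - 451*(-107)) = (819530 + 4*(-51)*(-48)) - 451*(1 + 48257) = (819530 + 9792) - 451*48258 = 829322 - 21764358 = -20935036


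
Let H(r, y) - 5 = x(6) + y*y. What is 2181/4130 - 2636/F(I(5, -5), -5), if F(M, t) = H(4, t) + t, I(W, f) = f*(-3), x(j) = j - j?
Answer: -2166431/20650 ≈ -104.91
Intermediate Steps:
x(j) = 0
I(W, f) = -3*f
H(r, y) = 5 + y**2 (H(r, y) = 5 + (0 + y*y) = 5 + (0 + y**2) = 5 + y**2)
F(M, t) = 5 + t + t**2 (F(M, t) = (5 + t**2) + t = 5 + t + t**2)
2181/4130 - 2636/F(I(5, -5), -5) = 2181/4130 - 2636/(5 - 5 + (-5)**2) = 2181*(1/4130) - 2636/(5 - 5 + 25) = 2181/4130 - 2636/25 = -2166431/20650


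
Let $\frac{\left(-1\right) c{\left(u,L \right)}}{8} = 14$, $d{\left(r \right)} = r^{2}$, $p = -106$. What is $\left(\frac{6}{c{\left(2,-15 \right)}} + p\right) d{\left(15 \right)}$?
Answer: $- \frac{1336275}{56} \approx -23862.0$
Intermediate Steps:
$c{\left(u,L \right)} = -112$ ($c{\left(u,L \right)} = \left(-8\right) 14 = -112$)
$\left(\frac{6}{c{\left(2,-15 \right)}} + p\right) d{\left(15 \right)} = \left(\frac{6}{-112} - 106\right) 15^{2} = \left(6 \left(- \frac{1}{112}\right) - 106\right) 225 = \left(- \frac{3}{56} - 106\right) 225 = \left(- \frac{5939}{56}\right) 225 = - \frac{1336275}{56}$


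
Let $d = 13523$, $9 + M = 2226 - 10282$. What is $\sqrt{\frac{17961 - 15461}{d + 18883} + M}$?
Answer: $\frac{i \sqrt{2117342336835}}{16203} \approx 89.805 i$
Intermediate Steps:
$M = -8065$ ($M = -9 + \left(2226 - 10282\right) = -9 - 8056 = -8065$)
$\sqrt{\frac{17961 - 15461}{d + 18883} + M} = \sqrt{\frac{17961 - 15461}{13523 + 18883} - 8065} = \sqrt{\frac{2500}{32406} - 8065} = \sqrt{2500 \cdot \frac{1}{32406} - 8065} = \sqrt{\frac{1250}{16203} - 8065} = \sqrt{- \frac{130675945}{16203}} = \frac{i \sqrt{2117342336835}}{16203}$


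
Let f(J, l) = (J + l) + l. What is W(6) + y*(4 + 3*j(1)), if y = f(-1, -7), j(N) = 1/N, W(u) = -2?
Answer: -107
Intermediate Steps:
j(N) = 1/N
f(J, l) = J + 2*l
y = -15 (y = -1 + 2*(-7) = -1 - 14 = -15)
W(6) + y*(4 + 3*j(1)) = -2 - 15*(4 + 3/1) = -2 - 15*(4 + 3*1) = -2 - 15*(4 + 3) = -2 - 15*7 = -2 - 105 = -107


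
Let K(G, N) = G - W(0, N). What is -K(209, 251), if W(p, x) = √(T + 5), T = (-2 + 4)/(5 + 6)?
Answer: -209 + √627/11 ≈ -206.72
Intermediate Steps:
T = 2/11 ≈ 0.18182
W(p, x) = √627/11 (W(p, x) = √(2/11 + 5) = √(57/11) = √627/11)
K(G, N) = G - √627/11
-K(209, 251) = -(209 - √627/11) = -209 + √627/11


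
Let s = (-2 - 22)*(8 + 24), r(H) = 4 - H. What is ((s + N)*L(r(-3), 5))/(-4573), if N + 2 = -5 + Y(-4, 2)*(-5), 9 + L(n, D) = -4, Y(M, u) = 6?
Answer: -10465/4573 ≈ -2.2884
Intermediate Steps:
s = -768 (s = -24*32 = -768)
L(n, D) = -13 (L(n, D) = -9 - 4 = -13)
N = -37 (N = -2 + (-5 + 6*(-5)) = -2 + (-5 - 30) = -2 - 35 = -37)
((s + N)*L(r(-3), 5))/(-4573) = ((-768 - 37)*(-13))/(-4573) = -805*(-13)*(-1/4573) = 10465*(-1/4573) = -10465/4573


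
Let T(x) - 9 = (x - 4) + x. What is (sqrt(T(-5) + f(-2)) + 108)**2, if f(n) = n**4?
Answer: (108 + sqrt(11))**2 ≈ 12391.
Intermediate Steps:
T(x) = 5 + 2*x (T(x) = 9 + ((x - 4) + x) = 9 + ((-4 + x) + x) = 9 + (-4 + 2*x) = 5 + 2*x)
(sqrt(T(-5) + f(-2)) + 108)**2 = (sqrt((5 + 2*(-5)) + (-2)**4) + 108)**2 = (sqrt((5 - 10) + 16) + 108)**2 = (sqrt(-5 + 16) + 108)**2 = (sqrt(11) + 108)**2 = (108 + sqrt(11))**2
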